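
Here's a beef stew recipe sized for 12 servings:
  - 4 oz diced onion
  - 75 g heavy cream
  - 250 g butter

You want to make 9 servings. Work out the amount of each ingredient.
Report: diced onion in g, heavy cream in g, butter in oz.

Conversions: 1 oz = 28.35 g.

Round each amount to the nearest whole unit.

diced onion: 85 g; heavy cream: 56 g; butter: 7 oz

Scaling factor: 9/12 = 3/4 = 0.75.
diced onion: 4 oz × 3/4 × 28.35 g/oz ≈ 85 g
heavy cream: 75 g × 3/4 ≈ 56 g
butter: 250 g × 3/4 ÷ 28.35 g/oz ≈ 7 oz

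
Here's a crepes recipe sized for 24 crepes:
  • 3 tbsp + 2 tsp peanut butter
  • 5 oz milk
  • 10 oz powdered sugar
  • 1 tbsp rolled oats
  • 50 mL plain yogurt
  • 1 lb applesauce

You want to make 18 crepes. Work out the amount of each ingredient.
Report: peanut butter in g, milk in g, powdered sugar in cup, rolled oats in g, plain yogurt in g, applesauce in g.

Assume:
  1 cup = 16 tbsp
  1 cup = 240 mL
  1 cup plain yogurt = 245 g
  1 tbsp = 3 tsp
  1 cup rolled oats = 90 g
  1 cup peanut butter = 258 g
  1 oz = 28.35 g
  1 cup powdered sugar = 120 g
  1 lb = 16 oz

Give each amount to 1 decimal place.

peanut butter: 44.3 g; milk: 106.3 g; powdered sugar: 1.8 cup; rolled oats: 4.2 g; plain yogurt: 38.3 g; applesauce: 340.2 g

Scaling factor: 18/24 = 3/4 = 0.75.
peanut butter: (3 tbsp + 2 tsp = 11/3 tbsp) × 3/4 ÷ 16 tbsp/cup × 258 g/cup ≈ 44.3 g
milk: 5 oz × 3/4 × 28.35 g/oz ≈ 106.3 g
powdered sugar: 10 oz × 3/4 × 28.35 g/oz ÷ 120 g/cup ≈ 1.8 cup
rolled oats: 1 tbsp × 3/4 ÷ 16 tbsp/cup × 90 g/cup ≈ 4.2 g
plain yogurt: 50 mL × 3/4 ÷ 240 mL/cup × 245 g/cup ≈ 38.3 g
applesauce: 1 lb × 3/4 × 16 oz/lb × 28.35 g/oz = 340.2 g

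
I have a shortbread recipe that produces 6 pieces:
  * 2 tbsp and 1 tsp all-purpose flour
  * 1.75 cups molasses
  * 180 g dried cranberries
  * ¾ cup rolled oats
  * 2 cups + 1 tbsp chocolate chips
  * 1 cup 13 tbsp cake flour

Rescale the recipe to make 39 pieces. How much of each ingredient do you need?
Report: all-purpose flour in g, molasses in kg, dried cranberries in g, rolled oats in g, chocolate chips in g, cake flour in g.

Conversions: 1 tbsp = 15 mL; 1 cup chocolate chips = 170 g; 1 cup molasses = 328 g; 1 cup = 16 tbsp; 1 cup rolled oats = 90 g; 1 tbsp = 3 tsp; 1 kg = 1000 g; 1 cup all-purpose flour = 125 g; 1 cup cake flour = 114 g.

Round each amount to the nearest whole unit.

Scaling factor: 39/6 = 13/2 = 6.5.
all-purpose flour: (2 tbsp + 1 tsp = 7/3 tbsp) × 13/2 ÷ 16 tbsp/cup × 125 g/cup ≈ 118 g
molasses: 1.75 cup × 13/2 × 328 g/cup ÷ 1000 g/kg ≈ 4 kg
dried cranberries: 180 g × 13/2 = 1170 g
rolled oats: 0.75 cup × 13/2 × 90 g/cup ≈ 439 g
chocolate chips: (2 cup + 1 tbsp = 2.0625 cup) × 13/2 × 170 g/cup ≈ 2279 g
cake flour: (1 cup + 13 tbsp = 1.8125 cup) × 13/2 × 114 g/cup ≈ 1343 g

all-purpose flour: 118 g; molasses: 4 kg; dried cranberries: 1170 g; rolled oats: 439 g; chocolate chips: 2279 g; cake flour: 1343 g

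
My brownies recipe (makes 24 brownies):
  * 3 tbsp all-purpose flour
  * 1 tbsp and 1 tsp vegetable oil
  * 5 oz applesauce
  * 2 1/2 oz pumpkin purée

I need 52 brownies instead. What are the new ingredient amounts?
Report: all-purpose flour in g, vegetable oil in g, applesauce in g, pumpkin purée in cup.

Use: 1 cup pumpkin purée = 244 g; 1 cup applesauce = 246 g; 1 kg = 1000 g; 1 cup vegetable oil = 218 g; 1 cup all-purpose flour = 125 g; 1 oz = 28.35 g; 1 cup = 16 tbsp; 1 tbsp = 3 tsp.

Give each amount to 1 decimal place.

all-purpose flour: 50.8 g; vegetable oil: 39.4 g; applesauce: 307.1 g; pumpkin purée: 0.6 cup

Scaling factor: 52/24 = 13/6.
all-purpose flour: 3 tbsp × 13/6 ÷ 16 tbsp/cup × 125 g/cup ≈ 50.8 g
vegetable oil: (1 tbsp + 1 tsp = 4/3 tbsp) × 13/6 ÷ 16 tbsp/cup × 218 g/cup ≈ 39.4 g
applesauce: 5 oz × 13/6 × 28.35 g/oz ≈ 307.1 g
pumpkin purée: 2.5 oz × 13/6 × 28.35 g/oz ÷ 244 g/cup ≈ 0.6 cup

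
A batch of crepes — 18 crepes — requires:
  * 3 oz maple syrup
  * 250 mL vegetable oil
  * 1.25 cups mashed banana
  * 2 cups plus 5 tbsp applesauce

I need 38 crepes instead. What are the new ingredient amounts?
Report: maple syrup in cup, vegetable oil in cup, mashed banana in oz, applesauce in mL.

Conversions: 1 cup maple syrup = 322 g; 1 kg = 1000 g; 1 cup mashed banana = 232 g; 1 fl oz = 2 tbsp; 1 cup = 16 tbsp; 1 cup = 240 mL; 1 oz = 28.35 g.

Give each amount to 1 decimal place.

Scaling factor: 38/18 = 19/9.
maple syrup: 3 oz × 19/9 × 28.35 g/oz ÷ 322 g/cup ≈ 0.6 cup
vegetable oil: 250 mL × 19/9 ÷ 240 mL/cup ≈ 2.2 cup
mashed banana: 1.25 cup × 19/9 × 232 g/cup ÷ 28.35 g/oz ≈ 21.6 oz
applesauce: (2 cup + 5 tbsp = 2.3125 cup) × 19/9 × 240 mL/cup ≈ 1171.7 mL

maple syrup: 0.6 cup; vegetable oil: 2.2 cup; mashed banana: 21.6 oz; applesauce: 1171.7 mL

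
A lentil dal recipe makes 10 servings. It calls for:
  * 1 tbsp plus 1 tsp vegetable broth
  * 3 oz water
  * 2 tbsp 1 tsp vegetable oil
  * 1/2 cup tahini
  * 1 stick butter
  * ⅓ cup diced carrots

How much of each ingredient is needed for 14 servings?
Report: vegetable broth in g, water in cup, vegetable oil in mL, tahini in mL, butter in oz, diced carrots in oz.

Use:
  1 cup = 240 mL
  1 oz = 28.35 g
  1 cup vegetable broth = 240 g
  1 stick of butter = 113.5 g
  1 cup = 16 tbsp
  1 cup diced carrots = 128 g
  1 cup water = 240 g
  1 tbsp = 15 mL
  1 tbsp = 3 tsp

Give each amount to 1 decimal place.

vegetable broth: 28.0 g; water: 0.5 cup; vegetable oil: 49.0 mL; tahini: 168.0 mL; butter: 5.6 oz; diced carrots: 2.1 oz

Scaling factor: 14/10 = 7/5 = 1.4.
vegetable broth: (1 tbsp + 1 tsp = 4/3 tbsp) × 7/5 ÷ 16 tbsp/cup × 240 g/cup = 28.0 g
water: 3 oz × 7/5 × 28.35 g/oz ÷ 240 g/cup ≈ 0.5 cup
vegetable oil: (2 tbsp + 1 tsp = 7/3 tbsp) × 7/5 × 15 mL/tbsp = 49.0 mL
tahini: 0.5 cup × 7/5 × 240 mL/cup = 168.0 mL
butter: 1 stick × 7/5 × 113.5 g/stick ÷ 28.35 g/oz ≈ 5.6 oz
diced carrots: 1/3 cup × 7/5 × 128 g/cup ÷ 28.35 g/oz ≈ 2.1 oz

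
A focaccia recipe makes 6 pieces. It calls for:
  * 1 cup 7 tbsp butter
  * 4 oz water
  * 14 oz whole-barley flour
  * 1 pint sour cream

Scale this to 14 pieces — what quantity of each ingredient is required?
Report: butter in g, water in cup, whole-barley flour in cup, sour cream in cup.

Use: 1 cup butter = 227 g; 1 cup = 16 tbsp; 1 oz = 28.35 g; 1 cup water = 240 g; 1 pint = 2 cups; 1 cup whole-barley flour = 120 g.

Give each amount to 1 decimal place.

butter: 761.4 g; water: 1.1 cup; whole-barley flour: 7.7 cup; sour cream: 4.7 cup

Scaling factor: 14/6 = 7/3.
butter: (1 cup + 7 tbsp = 1.4375 cup) × 7/3 × 227 g/cup ≈ 761.4 g
water: 4 oz × 7/3 × 28.35 g/oz ÷ 240 g/cup ≈ 1.1 cup
whole-barley flour: 14 oz × 7/3 × 28.35 g/oz ÷ 120 g/cup ≈ 7.7 cup
sour cream: 1 pint × 7/3 × 2 cup/pint ≈ 4.7 cup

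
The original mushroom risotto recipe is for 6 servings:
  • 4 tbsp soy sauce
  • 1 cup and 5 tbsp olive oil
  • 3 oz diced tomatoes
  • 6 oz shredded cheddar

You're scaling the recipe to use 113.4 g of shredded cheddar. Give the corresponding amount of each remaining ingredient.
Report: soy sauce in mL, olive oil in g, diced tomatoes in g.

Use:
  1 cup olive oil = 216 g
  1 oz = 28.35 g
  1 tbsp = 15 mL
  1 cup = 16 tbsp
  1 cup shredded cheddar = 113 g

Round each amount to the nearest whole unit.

The original recipe has 170.1 g of shredded cheddar, so the scaling factor is 113.4 ÷ 170.1 = 2/3.
soy sauce: 4 tbsp × 2/3 × 15 mL/tbsp = 40 mL
olive oil: (1 cup + 5 tbsp = 1.3125 cup) × 2/3 × 216 g/cup = 189 g
diced tomatoes: 3 oz × 2/3 × 28.35 g/oz ≈ 57 g

soy sauce: 40 mL; olive oil: 189 g; diced tomatoes: 57 g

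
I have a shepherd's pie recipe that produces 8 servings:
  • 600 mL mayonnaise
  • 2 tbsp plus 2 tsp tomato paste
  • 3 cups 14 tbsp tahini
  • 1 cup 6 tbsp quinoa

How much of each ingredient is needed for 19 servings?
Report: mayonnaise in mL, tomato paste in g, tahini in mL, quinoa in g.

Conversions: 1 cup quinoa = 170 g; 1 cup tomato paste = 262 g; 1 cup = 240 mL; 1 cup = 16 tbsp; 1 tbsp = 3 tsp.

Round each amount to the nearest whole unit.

mayonnaise: 1425 mL; tomato paste: 104 g; tahini: 2209 mL; quinoa: 555 g

Scaling factor: 19/8 = 2.375.
mayonnaise: 600 mL × 19/8 = 1425 mL
tomato paste: (2 tbsp + 2 tsp = 8/3 tbsp) × 19/8 ÷ 16 tbsp/cup × 262 g/cup ≈ 104 g
tahini: (3 cup + 14 tbsp = 3.875 cup) × 19/8 × 240 mL/cup ≈ 2209 mL
quinoa: (1 cup + 6 tbsp = 1.375 cup) × 19/8 × 170 g/cup ≈ 555 g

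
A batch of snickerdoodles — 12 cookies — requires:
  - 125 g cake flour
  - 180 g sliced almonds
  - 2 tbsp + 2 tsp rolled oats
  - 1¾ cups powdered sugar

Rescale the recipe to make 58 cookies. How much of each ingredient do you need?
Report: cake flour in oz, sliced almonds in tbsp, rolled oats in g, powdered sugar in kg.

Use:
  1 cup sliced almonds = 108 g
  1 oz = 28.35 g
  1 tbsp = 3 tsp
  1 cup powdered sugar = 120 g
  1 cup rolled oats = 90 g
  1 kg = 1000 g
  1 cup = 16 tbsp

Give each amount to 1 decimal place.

Scaling factor: 58/12 = 29/6.
cake flour: 125 g × 29/6 ÷ 28.35 g/oz ≈ 21.3 oz
sliced almonds: 180 g × 29/6 ÷ 108 g/cup × 16 tbsp/cup ≈ 128.9 tbsp
rolled oats: (2 tbsp + 2 tsp = 8/3 tbsp) × 29/6 ÷ 16 tbsp/cup × 90 g/cup = 72.5 g
powdered sugar: 1.75 cup × 29/6 × 120 g/cup ÷ 1000 g/kg ≈ 1.0 kg

cake flour: 21.3 oz; sliced almonds: 128.9 tbsp; rolled oats: 72.5 g; powdered sugar: 1.0 kg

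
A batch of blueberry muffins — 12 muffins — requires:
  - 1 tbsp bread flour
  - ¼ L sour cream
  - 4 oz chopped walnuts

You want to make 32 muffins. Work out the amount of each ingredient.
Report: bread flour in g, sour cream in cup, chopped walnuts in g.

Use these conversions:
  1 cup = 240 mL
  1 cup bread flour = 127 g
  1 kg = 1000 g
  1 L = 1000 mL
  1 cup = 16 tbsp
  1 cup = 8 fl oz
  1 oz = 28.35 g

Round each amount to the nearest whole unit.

bread flour: 21 g; sour cream: 3 cup; chopped walnuts: 302 g

Scaling factor: 32/12 = 8/3.
bread flour: 1 tbsp × 8/3 ÷ 16 tbsp/cup × 127 g/cup ≈ 21 g
sour cream: 0.25 L × 8/3 × 1000 mL/L ÷ 240 mL/cup ≈ 3 cup
chopped walnuts: 4 oz × 8/3 × 28.35 g/oz ≈ 302 g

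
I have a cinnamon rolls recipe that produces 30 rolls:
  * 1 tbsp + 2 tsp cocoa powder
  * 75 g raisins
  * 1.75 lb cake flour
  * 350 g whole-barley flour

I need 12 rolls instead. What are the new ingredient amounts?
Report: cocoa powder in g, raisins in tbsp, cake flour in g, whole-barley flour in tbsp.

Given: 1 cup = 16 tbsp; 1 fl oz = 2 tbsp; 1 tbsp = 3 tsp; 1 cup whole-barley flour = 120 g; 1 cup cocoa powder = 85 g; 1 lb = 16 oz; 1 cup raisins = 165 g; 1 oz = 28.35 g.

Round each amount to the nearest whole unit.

Scaling factor: 12/30 = 2/5 = 0.4.
cocoa powder: (1 tbsp + 2 tsp = 5/3 tbsp) × 2/5 ÷ 16 tbsp/cup × 85 g/cup ≈ 4 g
raisins: 75 g × 2/5 ÷ 165 g/cup × 16 tbsp/cup ≈ 3 tbsp
cake flour: 1.75 lb × 2/5 × 16 oz/lb × 28.35 g/oz ≈ 318 g
whole-barley flour: 350 g × 2/5 ÷ 120 g/cup × 16 tbsp/cup ≈ 19 tbsp

cocoa powder: 4 g; raisins: 3 tbsp; cake flour: 318 g; whole-barley flour: 19 tbsp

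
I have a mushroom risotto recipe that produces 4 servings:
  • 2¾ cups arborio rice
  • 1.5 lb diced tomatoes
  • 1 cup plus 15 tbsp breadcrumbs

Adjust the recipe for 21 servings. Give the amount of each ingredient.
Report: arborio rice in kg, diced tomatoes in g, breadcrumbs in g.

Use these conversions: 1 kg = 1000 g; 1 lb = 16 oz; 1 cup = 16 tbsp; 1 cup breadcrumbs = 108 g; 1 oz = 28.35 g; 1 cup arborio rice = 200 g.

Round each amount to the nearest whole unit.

Scaling factor: 21/4 = 5.25.
arborio rice: 2.75 cup × 21/4 × 200 g/cup ÷ 1000 g/kg ≈ 3 kg
diced tomatoes: 1.5 lb × 21/4 × 16 oz/lb × 28.35 g/oz ≈ 3572 g
breadcrumbs: (1 cup + 15 tbsp = 1.9375 cup) × 21/4 × 108 g/cup ≈ 1099 g

arborio rice: 3 kg; diced tomatoes: 3572 g; breadcrumbs: 1099 g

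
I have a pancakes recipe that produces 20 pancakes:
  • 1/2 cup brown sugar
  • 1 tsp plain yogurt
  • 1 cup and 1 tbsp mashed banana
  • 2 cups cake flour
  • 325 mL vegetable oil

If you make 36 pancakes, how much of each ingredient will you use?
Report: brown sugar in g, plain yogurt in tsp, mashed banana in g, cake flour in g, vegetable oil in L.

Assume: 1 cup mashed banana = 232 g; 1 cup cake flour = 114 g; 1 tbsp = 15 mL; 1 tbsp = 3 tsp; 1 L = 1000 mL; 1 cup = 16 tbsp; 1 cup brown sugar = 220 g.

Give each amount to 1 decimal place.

brown sugar: 198.0 g; plain yogurt: 1.8 tsp; mashed banana: 443.7 g; cake flour: 410.4 g; vegetable oil: 0.6 L

Scaling factor: 36/20 = 9/5 = 1.8.
brown sugar: 0.5 cup × 9/5 × 220 g/cup = 198.0 g
plain yogurt: 1 tsp × 9/5 = 1.8 tsp
mashed banana: (1 cup + 1 tbsp = 1.0625 cup) × 9/5 × 232 g/cup = 443.7 g
cake flour: 2 cup × 9/5 × 114 g/cup = 410.4 g
vegetable oil: 325 mL × 9/5 ÷ 1000 mL/L ≈ 0.6 L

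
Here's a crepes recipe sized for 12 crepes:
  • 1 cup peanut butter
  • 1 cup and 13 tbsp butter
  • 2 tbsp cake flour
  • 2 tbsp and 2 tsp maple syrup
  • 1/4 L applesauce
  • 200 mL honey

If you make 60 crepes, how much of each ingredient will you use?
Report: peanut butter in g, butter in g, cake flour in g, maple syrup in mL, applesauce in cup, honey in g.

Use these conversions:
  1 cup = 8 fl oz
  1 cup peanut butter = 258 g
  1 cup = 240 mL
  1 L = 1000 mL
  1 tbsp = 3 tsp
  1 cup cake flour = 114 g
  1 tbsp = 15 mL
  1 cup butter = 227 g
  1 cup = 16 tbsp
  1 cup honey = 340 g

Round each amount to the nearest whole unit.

peanut butter: 1290 g; butter: 2057 g; cake flour: 71 g; maple syrup: 200 mL; applesauce: 5 cup; honey: 1417 g

Scaling factor: 60/12 = 5.
peanut butter: 1 cup × 5 × 258 g/cup = 1290 g
butter: (1 cup + 13 tbsp = 1.8125 cup) × 5 × 227 g/cup ≈ 2057 g
cake flour: 2 tbsp × 5 ÷ 16 tbsp/cup × 114 g/cup ≈ 71 g
maple syrup: (2 tbsp + 2 tsp = 8/3 tbsp) × 5 × 15 mL/tbsp = 200 mL
applesauce: 0.25 L × 5 × 1000 mL/L ÷ 240 mL/cup ≈ 5 cup
honey: 200 mL × 5 ÷ 240 mL/cup × 340 g/cup ≈ 1417 g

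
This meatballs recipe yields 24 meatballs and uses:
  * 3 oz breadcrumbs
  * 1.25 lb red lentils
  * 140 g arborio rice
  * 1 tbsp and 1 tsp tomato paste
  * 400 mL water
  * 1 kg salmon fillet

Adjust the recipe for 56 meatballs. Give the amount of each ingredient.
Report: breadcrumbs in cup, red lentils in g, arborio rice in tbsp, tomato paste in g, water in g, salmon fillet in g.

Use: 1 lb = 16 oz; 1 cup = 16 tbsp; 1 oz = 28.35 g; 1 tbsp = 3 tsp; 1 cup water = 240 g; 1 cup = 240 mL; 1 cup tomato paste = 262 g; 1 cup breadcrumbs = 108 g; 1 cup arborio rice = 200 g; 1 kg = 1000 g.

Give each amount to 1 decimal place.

Scaling factor: 56/24 = 7/3.
breadcrumbs: 3 oz × 7/3 × 28.35 g/oz ÷ 108 g/cup ≈ 1.8 cup
red lentils: 1.25 lb × 7/3 × 16 oz/lb × 28.35 g/oz = 1323.0 g
arborio rice: 140 g × 7/3 ÷ 200 g/cup × 16 tbsp/cup ≈ 26.1 tbsp
tomato paste: (1 tbsp + 1 tsp = 4/3 tbsp) × 7/3 ÷ 16 tbsp/cup × 262 g/cup ≈ 50.9 g
water: 400 mL × 7/3 ÷ 240 mL/cup × 240 g/cup ≈ 933.3 g
salmon fillet: 1 kg × 7/3 × 1000 g/kg ≈ 2333.3 g

breadcrumbs: 1.8 cup; red lentils: 1323.0 g; arborio rice: 26.1 tbsp; tomato paste: 50.9 g; water: 933.3 g; salmon fillet: 2333.3 g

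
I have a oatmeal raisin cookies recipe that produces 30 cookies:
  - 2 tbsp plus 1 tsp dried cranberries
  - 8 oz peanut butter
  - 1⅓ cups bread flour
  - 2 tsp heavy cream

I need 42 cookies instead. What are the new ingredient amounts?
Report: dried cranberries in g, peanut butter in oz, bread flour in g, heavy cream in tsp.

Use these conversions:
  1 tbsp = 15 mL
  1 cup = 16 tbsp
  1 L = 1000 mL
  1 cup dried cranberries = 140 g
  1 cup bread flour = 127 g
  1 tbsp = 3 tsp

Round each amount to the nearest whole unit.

dried cranberries: 29 g; peanut butter: 11 oz; bread flour: 237 g; heavy cream: 3 tsp

Scaling factor: 42/30 = 7/5 = 1.4.
dried cranberries: (2 tbsp + 1 tsp = 7/3 tbsp) × 7/5 ÷ 16 tbsp/cup × 140 g/cup ≈ 29 g
peanut butter: 8 oz × 7/5 ≈ 11 oz
bread flour: 4/3 cup × 7/5 × 127 g/cup ≈ 237 g
heavy cream: 2 tsp × 7/5 ≈ 3 tsp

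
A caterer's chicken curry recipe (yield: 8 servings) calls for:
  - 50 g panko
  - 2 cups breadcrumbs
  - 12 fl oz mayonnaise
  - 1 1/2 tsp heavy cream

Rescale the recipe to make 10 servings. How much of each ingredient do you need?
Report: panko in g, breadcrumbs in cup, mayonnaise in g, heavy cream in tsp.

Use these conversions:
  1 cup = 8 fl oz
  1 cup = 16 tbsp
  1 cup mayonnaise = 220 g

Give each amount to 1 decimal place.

Scaling factor: 10/8 = 5/4 = 1.25.
panko: 50 g × 5/4 = 62.5 g
breadcrumbs: 2 cup × 5/4 = 2.5 cup
mayonnaise: 12 fl oz × 5/4 ÷ 8 fl oz/cup × 220 g/cup = 412.5 g
heavy cream: 1.5 tsp × 5/4 ≈ 1.9 tsp

panko: 62.5 g; breadcrumbs: 2.5 cup; mayonnaise: 412.5 g; heavy cream: 1.9 tsp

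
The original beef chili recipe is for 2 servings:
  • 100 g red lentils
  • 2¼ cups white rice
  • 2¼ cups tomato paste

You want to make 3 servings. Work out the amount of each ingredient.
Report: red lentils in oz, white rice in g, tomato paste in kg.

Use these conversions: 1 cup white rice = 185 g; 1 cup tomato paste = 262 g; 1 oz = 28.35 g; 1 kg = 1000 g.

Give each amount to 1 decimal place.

red lentils: 5.3 oz; white rice: 624.4 g; tomato paste: 0.9 kg

Scaling factor: 3/2 = 1.5.
red lentils: 100 g × 3/2 ÷ 28.35 g/oz ≈ 5.3 oz
white rice: 2.25 cup × 3/2 × 185 g/cup ≈ 624.4 g
tomato paste: 2.25 cup × 3/2 × 262 g/cup ÷ 1000 g/kg ≈ 0.9 kg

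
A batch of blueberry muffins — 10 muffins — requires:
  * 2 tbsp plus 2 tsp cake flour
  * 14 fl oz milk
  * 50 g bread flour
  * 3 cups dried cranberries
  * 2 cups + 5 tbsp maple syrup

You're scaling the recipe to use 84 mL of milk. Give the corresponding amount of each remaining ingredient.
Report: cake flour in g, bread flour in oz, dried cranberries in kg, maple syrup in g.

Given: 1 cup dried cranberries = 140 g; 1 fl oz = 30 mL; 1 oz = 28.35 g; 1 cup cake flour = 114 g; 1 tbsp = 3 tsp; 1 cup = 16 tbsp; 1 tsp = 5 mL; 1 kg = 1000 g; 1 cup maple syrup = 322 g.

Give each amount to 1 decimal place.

The original recipe has 420 mL of milk, so the scaling factor is 84 ÷ 420 = 1/5 = 0.2.
cake flour: (2 tbsp + 2 tsp = 8/3 tbsp) × 1/5 ÷ 16 tbsp/cup × 114 g/cup = 3.8 g
bread flour: 50 g × 1/5 ÷ 28.35 g/oz ≈ 0.4 oz
dried cranberries: 3 cup × 1/5 × 140 g/cup ÷ 1000 g/kg ≈ 0.1 kg
maple syrup: (2 cup + 5 tbsp = 2.3125 cup) × 1/5 × 322 g/cup ≈ 148.9 g

cake flour: 3.8 g; bread flour: 0.4 oz; dried cranberries: 0.1 kg; maple syrup: 148.9 g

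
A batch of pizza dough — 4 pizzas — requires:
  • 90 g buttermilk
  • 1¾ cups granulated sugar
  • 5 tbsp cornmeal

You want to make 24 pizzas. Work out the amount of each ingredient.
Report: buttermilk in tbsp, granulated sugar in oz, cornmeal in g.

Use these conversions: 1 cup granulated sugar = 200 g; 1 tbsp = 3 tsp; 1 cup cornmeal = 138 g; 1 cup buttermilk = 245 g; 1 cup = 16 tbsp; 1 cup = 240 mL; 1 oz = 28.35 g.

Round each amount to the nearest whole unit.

Scaling factor: 24/4 = 6.
buttermilk: 90 g × 6 ÷ 245 g/cup × 16 tbsp/cup ≈ 35 tbsp
granulated sugar: 1.75 cup × 6 × 200 g/cup ÷ 28.35 g/oz ≈ 74 oz
cornmeal: 5 tbsp × 6 ÷ 16 tbsp/cup × 138 g/cup ≈ 259 g

buttermilk: 35 tbsp; granulated sugar: 74 oz; cornmeal: 259 g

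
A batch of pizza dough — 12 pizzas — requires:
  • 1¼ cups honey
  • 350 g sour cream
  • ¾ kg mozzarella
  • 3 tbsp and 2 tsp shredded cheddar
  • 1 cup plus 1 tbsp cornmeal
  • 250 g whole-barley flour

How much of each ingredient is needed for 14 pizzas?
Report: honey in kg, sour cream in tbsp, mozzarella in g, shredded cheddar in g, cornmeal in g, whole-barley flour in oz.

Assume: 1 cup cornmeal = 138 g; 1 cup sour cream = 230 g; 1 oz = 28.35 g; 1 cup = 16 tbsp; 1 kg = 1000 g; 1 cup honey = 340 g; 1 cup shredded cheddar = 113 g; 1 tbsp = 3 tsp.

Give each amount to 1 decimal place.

honey: 0.5 kg; sour cream: 28.4 tbsp; mozzarella: 875.0 g; shredded cheddar: 30.2 g; cornmeal: 171.1 g; whole-barley flour: 10.3 oz

Scaling factor: 14/12 = 7/6.
honey: 1.25 cup × 7/6 × 340 g/cup ÷ 1000 g/kg ≈ 0.5 kg
sour cream: 350 g × 7/6 ÷ 230 g/cup × 16 tbsp/cup ≈ 28.4 tbsp
mozzarella: 0.75 kg × 7/6 × 1000 g/kg = 875.0 g
shredded cheddar: (3 tbsp + 2 tsp = 11/3 tbsp) × 7/6 ÷ 16 tbsp/cup × 113 g/cup ≈ 30.2 g
cornmeal: (1 cup + 1 tbsp = 1.0625 cup) × 7/6 × 138 g/cup ≈ 171.1 g
whole-barley flour: 250 g × 7/6 ÷ 28.35 g/oz ≈ 10.3 oz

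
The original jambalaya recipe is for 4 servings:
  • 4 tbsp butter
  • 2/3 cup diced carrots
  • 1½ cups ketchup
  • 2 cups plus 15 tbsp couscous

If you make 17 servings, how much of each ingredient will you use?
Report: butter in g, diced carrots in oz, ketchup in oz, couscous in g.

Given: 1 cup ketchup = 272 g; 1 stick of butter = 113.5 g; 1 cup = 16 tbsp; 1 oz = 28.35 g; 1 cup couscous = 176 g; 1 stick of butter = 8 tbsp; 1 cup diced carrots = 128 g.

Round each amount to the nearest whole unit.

butter: 241 g; diced carrots: 13 oz; ketchup: 61 oz; couscous: 2197 g

Scaling factor: 17/4 = 4.25.
butter: 4 tbsp × 17/4 ÷ 8 tbsp/stick × 113.5 g/stick ≈ 241 g
diced carrots: 2/3 cup × 17/4 × 128 g/cup ÷ 28.35 g/oz ≈ 13 oz
ketchup: 1.5 cup × 17/4 × 272 g/cup ÷ 28.35 g/oz ≈ 61 oz
couscous: (2 cup + 15 tbsp = 2.9375 cup) × 17/4 × 176 g/cup ≈ 2197 g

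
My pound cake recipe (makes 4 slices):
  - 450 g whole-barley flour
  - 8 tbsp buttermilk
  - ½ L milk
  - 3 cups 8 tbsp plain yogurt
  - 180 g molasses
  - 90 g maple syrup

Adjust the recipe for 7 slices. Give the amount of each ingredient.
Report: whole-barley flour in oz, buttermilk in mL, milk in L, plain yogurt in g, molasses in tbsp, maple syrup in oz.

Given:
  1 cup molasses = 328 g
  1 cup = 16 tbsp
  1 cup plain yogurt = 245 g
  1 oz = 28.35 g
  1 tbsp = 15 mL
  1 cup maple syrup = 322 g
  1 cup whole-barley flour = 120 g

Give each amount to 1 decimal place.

whole-barley flour: 27.8 oz; buttermilk: 210.0 mL; milk: 0.9 L; plain yogurt: 1500.6 g; molasses: 15.4 tbsp; maple syrup: 5.6 oz

Scaling factor: 7/4 = 1.75.
whole-barley flour: 450 g × 7/4 ÷ 28.35 g/oz ≈ 27.8 oz
buttermilk: 8 tbsp × 7/4 × 15 mL/tbsp = 210.0 mL
milk: 0.5 L × 7/4 ≈ 0.9 L
plain yogurt: (3 cup + 8 tbsp = 3.5 cup) × 7/4 × 245 g/cup ≈ 1500.6 g
molasses: 180 g × 7/4 ÷ 328 g/cup × 16 tbsp/cup ≈ 15.4 tbsp
maple syrup: 90 g × 7/4 ÷ 28.35 g/oz ≈ 5.6 oz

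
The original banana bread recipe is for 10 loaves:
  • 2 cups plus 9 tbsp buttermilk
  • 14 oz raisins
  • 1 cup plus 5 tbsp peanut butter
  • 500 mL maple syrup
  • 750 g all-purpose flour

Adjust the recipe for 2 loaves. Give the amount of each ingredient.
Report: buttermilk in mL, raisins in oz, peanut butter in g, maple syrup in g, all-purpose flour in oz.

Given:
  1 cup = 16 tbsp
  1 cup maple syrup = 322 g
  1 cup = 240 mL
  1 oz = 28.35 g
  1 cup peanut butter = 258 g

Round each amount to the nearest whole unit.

Scaling factor: 2/10 = 1/5 = 0.2.
buttermilk: (2 cup + 9 tbsp = 2.5625 cup) × 1/5 × 240 mL/cup = 123 mL
raisins: 14 oz × 1/5 ≈ 3 oz
peanut butter: (1 cup + 5 tbsp = 1.3125 cup) × 1/5 × 258 g/cup ≈ 68 g
maple syrup: 500 mL × 1/5 ÷ 240 mL/cup × 322 g/cup ≈ 134 g
all-purpose flour: 750 g × 1/5 ÷ 28.35 g/oz ≈ 5 oz

buttermilk: 123 mL; raisins: 3 oz; peanut butter: 68 g; maple syrup: 134 g; all-purpose flour: 5 oz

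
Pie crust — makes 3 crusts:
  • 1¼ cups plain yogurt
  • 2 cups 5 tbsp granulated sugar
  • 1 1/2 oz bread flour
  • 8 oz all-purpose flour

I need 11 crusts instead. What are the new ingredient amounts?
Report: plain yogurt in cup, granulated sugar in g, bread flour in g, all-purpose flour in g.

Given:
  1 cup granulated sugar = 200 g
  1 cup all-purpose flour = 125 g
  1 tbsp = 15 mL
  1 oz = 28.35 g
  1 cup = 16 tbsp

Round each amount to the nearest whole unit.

plain yogurt: 5 cup; granulated sugar: 1696 g; bread flour: 156 g; all-purpose flour: 832 g

Scaling factor: 11/3.
plain yogurt: 1.25 cup × 11/3 ≈ 5 cup
granulated sugar: (2 cup + 5 tbsp = 2.3125 cup) × 11/3 × 200 g/cup ≈ 1696 g
bread flour: 1.5 oz × 11/3 × 28.35 g/oz ≈ 156 g
all-purpose flour: 8 oz × 11/3 × 28.35 g/oz ≈ 832 g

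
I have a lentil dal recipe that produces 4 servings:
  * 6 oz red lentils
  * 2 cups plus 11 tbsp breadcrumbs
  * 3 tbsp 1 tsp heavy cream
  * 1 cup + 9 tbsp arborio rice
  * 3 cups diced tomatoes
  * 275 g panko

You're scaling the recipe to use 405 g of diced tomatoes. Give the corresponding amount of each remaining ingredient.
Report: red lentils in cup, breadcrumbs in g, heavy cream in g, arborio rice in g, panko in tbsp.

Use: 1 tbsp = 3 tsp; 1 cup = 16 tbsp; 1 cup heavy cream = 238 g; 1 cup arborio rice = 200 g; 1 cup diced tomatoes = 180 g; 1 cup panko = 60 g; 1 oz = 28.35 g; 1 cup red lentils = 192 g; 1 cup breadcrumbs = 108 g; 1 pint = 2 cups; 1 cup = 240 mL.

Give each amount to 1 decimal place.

red lentils: 0.7 cup; breadcrumbs: 217.7 g; heavy cream: 37.2 g; arborio rice: 234.4 g; panko: 55.0 tbsp

The original recipe has 540 g of diced tomatoes, so the scaling factor is 405 ÷ 540 = 3/4 = 0.75.
red lentils: 6 oz × 3/4 × 28.35 g/oz ÷ 192 g/cup ≈ 0.7 cup
breadcrumbs: (2 cup + 11 tbsp = 2.6875 cup) × 3/4 × 108 g/cup ≈ 217.7 g
heavy cream: (3 tbsp + 1 tsp = 10/3 tbsp) × 3/4 ÷ 16 tbsp/cup × 238 g/cup ≈ 37.2 g
arborio rice: (1 cup + 9 tbsp = 1.5625 cup) × 3/4 × 200 g/cup ≈ 234.4 g
panko: 275 g × 3/4 ÷ 60 g/cup × 16 tbsp/cup = 55.0 tbsp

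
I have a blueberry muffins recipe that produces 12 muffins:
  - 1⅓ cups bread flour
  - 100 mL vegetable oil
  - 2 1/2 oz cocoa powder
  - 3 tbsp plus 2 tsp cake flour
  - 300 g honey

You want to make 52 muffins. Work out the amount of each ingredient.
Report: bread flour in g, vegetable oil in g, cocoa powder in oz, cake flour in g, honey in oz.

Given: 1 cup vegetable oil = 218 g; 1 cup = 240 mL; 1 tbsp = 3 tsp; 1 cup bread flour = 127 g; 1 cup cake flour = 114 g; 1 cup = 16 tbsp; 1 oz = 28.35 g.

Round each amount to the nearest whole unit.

bread flour: 734 g; vegetable oil: 394 g; cocoa powder: 11 oz; cake flour: 113 g; honey: 46 oz

Scaling factor: 52/12 = 13/3.
bread flour: 4/3 cup × 13/3 × 127 g/cup ≈ 734 g
vegetable oil: 100 mL × 13/3 ÷ 240 mL/cup × 218 g/cup ≈ 394 g
cocoa powder: 2.5 oz × 13/3 ≈ 11 oz
cake flour: (3 tbsp + 2 tsp = 11/3 tbsp) × 13/3 ÷ 16 tbsp/cup × 114 g/cup ≈ 113 g
honey: 300 g × 13/3 ÷ 28.35 g/oz ≈ 46 oz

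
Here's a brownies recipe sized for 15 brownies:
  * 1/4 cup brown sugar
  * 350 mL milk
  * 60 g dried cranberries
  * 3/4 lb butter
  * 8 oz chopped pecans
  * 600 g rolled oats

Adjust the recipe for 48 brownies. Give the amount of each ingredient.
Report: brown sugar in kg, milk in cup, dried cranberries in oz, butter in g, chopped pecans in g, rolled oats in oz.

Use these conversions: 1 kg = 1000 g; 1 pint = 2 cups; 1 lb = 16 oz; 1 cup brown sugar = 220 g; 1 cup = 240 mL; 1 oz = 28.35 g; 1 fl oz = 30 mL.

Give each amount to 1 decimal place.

brown sugar: 0.2 kg; milk: 4.7 cup; dried cranberries: 6.8 oz; butter: 1088.6 g; chopped pecans: 725.8 g; rolled oats: 67.7 oz

Scaling factor: 48/15 = 16/5 = 3.2.
brown sugar: 0.25 cup × 16/5 × 220 g/cup ÷ 1000 g/kg ≈ 0.2 kg
milk: 350 mL × 16/5 ÷ 240 mL/cup ≈ 4.7 cup
dried cranberries: 60 g × 16/5 ÷ 28.35 g/oz ≈ 6.8 oz
butter: 0.75 lb × 16/5 × 16 oz/lb × 28.35 g/oz ≈ 1088.6 g
chopped pecans: 8 oz × 16/5 × 28.35 g/oz ≈ 725.8 g
rolled oats: 600 g × 16/5 ÷ 28.35 g/oz ≈ 67.7 oz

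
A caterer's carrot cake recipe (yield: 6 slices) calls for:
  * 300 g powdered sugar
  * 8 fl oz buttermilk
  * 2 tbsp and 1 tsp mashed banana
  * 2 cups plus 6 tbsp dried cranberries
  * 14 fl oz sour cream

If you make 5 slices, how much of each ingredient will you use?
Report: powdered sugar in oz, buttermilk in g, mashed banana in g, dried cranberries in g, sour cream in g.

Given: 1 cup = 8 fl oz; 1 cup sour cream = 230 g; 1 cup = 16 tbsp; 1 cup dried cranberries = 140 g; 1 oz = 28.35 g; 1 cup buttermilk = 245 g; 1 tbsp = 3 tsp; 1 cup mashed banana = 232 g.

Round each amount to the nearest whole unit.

powdered sugar: 9 oz; buttermilk: 204 g; mashed banana: 28 g; dried cranberries: 277 g; sour cream: 335 g

Scaling factor: 5/6.
powdered sugar: 300 g × 5/6 ÷ 28.35 g/oz ≈ 9 oz
buttermilk: 8 fl oz × 5/6 ÷ 8 fl oz/cup × 245 g/cup ≈ 204 g
mashed banana: (2 tbsp + 1 tsp = 7/3 tbsp) × 5/6 ÷ 16 tbsp/cup × 232 g/cup ≈ 28 g
dried cranberries: (2 cup + 6 tbsp = 2.375 cup) × 5/6 × 140 g/cup ≈ 277 g
sour cream: 14 fl oz × 5/6 ÷ 8 fl oz/cup × 230 g/cup ≈ 335 g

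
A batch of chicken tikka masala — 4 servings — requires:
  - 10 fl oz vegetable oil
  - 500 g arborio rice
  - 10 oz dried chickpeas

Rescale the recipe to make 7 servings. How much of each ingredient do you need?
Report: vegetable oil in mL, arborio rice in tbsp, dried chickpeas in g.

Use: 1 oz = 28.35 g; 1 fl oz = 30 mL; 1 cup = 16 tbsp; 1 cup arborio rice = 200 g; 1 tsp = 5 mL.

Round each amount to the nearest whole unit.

Scaling factor: 7/4 = 1.75.
vegetable oil: 10 fl oz × 7/4 × 30 mL/fl oz = 525 mL
arborio rice: 500 g × 7/4 ÷ 200 g/cup × 16 tbsp/cup = 70 tbsp
dried chickpeas: 10 oz × 7/4 × 28.35 g/oz ≈ 496 g

vegetable oil: 525 mL; arborio rice: 70 tbsp; dried chickpeas: 496 g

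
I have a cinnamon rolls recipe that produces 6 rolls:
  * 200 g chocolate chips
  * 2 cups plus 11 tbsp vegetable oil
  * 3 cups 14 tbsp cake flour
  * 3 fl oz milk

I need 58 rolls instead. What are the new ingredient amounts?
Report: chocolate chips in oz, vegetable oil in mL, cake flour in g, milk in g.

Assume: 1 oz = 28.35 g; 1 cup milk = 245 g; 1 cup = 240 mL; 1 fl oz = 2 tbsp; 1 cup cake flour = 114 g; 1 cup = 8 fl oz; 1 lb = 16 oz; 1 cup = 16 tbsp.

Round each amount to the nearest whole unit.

Scaling factor: 58/6 = 29/3.
chocolate chips: 200 g × 29/3 ÷ 28.35 g/oz ≈ 68 oz
vegetable oil: (2 cup + 11 tbsp = 2.6875 cup) × 29/3 × 240 mL/cup = 6235 mL
cake flour: (3 cup + 14 tbsp = 3.875 cup) × 29/3 × 114 g/cup ≈ 4270 g
milk: 3 fl oz × 29/3 ÷ 8 fl oz/cup × 245 g/cup ≈ 888 g

chocolate chips: 68 oz; vegetable oil: 6235 mL; cake flour: 4270 g; milk: 888 g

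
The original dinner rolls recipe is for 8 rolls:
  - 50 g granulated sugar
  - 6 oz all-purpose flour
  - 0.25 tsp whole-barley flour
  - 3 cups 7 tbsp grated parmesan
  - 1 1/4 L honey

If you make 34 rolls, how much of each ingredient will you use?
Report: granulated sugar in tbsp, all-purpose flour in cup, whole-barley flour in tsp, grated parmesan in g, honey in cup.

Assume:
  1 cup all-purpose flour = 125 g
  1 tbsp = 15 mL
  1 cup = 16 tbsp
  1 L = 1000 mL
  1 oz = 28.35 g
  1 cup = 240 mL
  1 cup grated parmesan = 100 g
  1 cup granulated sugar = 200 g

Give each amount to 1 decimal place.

Scaling factor: 34/8 = 17/4 = 4.25.
granulated sugar: 50 g × 17/4 ÷ 200 g/cup × 16 tbsp/cup = 17.0 tbsp
all-purpose flour: 6 oz × 17/4 × 28.35 g/oz ÷ 125 g/cup ≈ 5.8 cup
whole-barley flour: 0.25 tsp × 17/4 ≈ 1.1 tsp
grated parmesan: (3 cup + 7 tbsp = 3.4375 cup) × 17/4 × 100 g/cup ≈ 1460.9 g
honey: 1.25 L × 17/4 × 1000 mL/L ÷ 240 mL/cup ≈ 22.1 cup

granulated sugar: 17.0 tbsp; all-purpose flour: 5.8 cup; whole-barley flour: 1.1 tsp; grated parmesan: 1460.9 g; honey: 22.1 cup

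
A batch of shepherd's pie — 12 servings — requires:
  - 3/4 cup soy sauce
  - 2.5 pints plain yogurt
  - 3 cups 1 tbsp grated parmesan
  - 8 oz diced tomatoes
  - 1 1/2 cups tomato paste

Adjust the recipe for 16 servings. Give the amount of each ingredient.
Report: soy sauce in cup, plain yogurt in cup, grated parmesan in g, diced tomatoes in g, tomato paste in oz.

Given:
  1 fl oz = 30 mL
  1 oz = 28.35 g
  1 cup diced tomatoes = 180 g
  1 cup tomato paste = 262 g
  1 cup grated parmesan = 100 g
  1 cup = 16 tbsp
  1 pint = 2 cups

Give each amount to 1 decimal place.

Scaling factor: 16/12 = 4/3.
soy sauce: 0.75 cup × 4/3 = 1.0 cup
plain yogurt: 2.5 pint × 4/3 × 2 cup/pint ≈ 6.7 cup
grated parmesan: (3 cup + 1 tbsp = 3.0625 cup) × 4/3 × 100 g/cup ≈ 408.3 g
diced tomatoes: 8 oz × 4/3 × 28.35 g/oz = 302.4 g
tomato paste: 1.5 cup × 4/3 × 262 g/cup ÷ 28.35 g/oz ≈ 18.5 oz

soy sauce: 1.0 cup; plain yogurt: 6.7 cup; grated parmesan: 408.3 g; diced tomatoes: 302.4 g; tomato paste: 18.5 oz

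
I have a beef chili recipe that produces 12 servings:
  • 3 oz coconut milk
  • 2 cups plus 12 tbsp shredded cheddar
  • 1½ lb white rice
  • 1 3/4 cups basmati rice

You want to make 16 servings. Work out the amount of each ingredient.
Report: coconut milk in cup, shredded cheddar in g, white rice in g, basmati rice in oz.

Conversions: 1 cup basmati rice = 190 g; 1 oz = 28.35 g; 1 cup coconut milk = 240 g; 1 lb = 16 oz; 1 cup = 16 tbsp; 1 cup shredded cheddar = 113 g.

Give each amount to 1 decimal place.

coconut milk: 0.5 cup; shredded cheddar: 414.3 g; white rice: 907.2 g; basmati rice: 15.6 oz

Scaling factor: 16/12 = 4/3.
coconut milk: 3 oz × 4/3 × 28.35 g/oz ÷ 240 g/cup ≈ 0.5 cup
shredded cheddar: (2 cup + 12 tbsp = 2.75 cup) × 4/3 × 113 g/cup ≈ 414.3 g
white rice: 1.5 lb × 4/3 × 16 oz/lb × 28.35 g/oz = 907.2 g
basmati rice: 1.75 cup × 4/3 × 190 g/cup ÷ 28.35 g/oz ≈ 15.6 oz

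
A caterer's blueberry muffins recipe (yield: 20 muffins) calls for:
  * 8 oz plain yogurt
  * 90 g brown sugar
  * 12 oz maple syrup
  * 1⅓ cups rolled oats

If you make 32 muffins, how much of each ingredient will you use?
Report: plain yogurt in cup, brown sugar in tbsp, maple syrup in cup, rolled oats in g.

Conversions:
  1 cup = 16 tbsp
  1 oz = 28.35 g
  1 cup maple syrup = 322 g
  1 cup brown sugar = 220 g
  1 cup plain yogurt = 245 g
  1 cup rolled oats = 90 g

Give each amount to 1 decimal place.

Scaling factor: 32/20 = 8/5 = 1.6.
plain yogurt: 8 oz × 8/5 × 28.35 g/oz ÷ 245 g/cup ≈ 1.5 cup
brown sugar: 90 g × 8/5 ÷ 220 g/cup × 16 tbsp/cup ≈ 10.5 tbsp
maple syrup: 12 oz × 8/5 × 28.35 g/oz ÷ 322 g/cup ≈ 1.7 cup
rolled oats: 4/3 cup × 8/5 × 90 g/cup = 192.0 g

plain yogurt: 1.5 cup; brown sugar: 10.5 tbsp; maple syrup: 1.7 cup; rolled oats: 192.0 g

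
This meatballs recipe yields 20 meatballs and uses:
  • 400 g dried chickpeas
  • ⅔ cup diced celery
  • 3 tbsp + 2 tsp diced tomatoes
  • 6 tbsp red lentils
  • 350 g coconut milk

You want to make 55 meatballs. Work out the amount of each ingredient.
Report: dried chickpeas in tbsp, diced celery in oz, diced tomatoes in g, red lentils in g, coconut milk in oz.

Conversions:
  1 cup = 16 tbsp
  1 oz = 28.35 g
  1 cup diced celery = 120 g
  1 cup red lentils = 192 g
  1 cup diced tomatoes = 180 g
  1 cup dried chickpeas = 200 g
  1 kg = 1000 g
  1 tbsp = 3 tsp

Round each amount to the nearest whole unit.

Scaling factor: 55/20 = 11/4 = 2.75.
dried chickpeas: 400 g × 11/4 ÷ 200 g/cup × 16 tbsp/cup = 88 tbsp
diced celery: 2/3 cup × 11/4 × 120 g/cup ÷ 28.35 g/oz ≈ 8 oz
diced tomatoes: (3 tbsp + 2 tsp = 11/3 tbsp) × 11/4 ÷ 16 tbsp/cup × 180 g/cup ≈ 113 g
red lentils: 6 tbsp × 11/4 ÷ 16 tbsp/cup × 192 g/cup = 198 g
coconut milk: 350 g × 11/4 ÷ 28.35 g/oz ≈ 34 oz

dried chickpeas: 88 tbsp; diced celery: 8 oz; diced tomatoes: 113 g; red lentils: 198 g; coconut milk: 34 oz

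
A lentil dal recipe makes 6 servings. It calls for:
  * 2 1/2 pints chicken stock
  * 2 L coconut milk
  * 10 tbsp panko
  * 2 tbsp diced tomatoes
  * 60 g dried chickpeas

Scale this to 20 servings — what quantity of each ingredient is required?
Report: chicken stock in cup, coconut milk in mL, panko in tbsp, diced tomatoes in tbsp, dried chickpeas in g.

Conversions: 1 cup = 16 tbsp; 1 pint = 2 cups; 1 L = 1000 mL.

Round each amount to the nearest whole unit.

Scaling factor: 20/6 = 10/3.
chicken stock: 2.5 pint × 10/3 × 2 cup/pint ≈ 17 cup
coconut milk: 2 L × 10/3 × 1000 mL/L ≈ 6667 mL
panko: 10 tbsp × 10/3 ≈ 33 tbsp
diced tomatoes: 2 tbsp × 10/3 ≈ 7 tbsp
dried chickpeas: 60 g × 10/3 = 200 g

chicken stock: 17 cup; coconut milk: 6667 mL; panko: 33 tbsp; diced tomatoes: 7 tbsp; dried chickpeas: 200 g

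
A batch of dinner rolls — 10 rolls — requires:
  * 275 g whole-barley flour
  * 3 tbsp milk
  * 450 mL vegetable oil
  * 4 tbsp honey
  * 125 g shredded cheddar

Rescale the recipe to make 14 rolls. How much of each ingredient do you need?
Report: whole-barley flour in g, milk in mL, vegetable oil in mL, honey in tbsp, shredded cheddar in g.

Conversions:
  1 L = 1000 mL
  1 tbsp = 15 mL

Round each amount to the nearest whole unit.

whole-barley flour: 385 g; milk: 63 mL; vegetable oil: 630 mL; honey: 6 tbsp; shredded cheddar: 175 g

Scaling factor: 14/10 = 7/5 = 1.4.
whole-barley flour: 275 g × 7/5 = 385 g
milk: 3 tbsp × 7/5 × 15 mL/tbsp = 63 mL
vegetable oil: 450 mL × 7/5 = 630 mL
honey: 4 tbsp × 7/5 ≈ 6 tbsp
shredded cheddar: 125 g × 7/5 = 175 g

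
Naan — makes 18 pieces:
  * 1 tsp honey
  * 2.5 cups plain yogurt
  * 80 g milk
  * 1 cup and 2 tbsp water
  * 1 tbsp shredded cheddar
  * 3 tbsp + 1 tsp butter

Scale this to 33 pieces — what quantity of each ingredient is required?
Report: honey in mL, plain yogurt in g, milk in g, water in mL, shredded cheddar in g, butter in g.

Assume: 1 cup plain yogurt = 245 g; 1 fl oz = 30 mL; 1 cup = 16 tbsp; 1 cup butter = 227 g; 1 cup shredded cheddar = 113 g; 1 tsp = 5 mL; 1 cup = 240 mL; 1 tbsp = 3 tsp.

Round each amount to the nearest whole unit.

honey: 9 mL; plain yogurt: 1123 g; milk: 147 g; water: 495 mL; shredded cheddar: 13 g; butter: 87 g

Scaling factor: 33/18 = 11/6.
honey: 1 tsp × 11/6 × 5 mL/tsp ≈ 9 mL
plain yogurt: 2.5 cup × 11/6 × 245 g/cup ≈ 1123 g
milk: 80 g × 11/6 ≈ 147 g
water: (1 cup + 2 tbsp = 1.125 cup) × 11/6 × 240 mL/cup = 495 mL
shredded cheddar: 1 tbsp × 11/6 ÷ 16 tbsp/cup × 113 g/cup ≈ 13 g
butter: (3 tbsp + 1 tsp = 10/3 tbsp) × 11/6 ÷ 16 tbsp/cup × 227 g/cup ≈ 87 g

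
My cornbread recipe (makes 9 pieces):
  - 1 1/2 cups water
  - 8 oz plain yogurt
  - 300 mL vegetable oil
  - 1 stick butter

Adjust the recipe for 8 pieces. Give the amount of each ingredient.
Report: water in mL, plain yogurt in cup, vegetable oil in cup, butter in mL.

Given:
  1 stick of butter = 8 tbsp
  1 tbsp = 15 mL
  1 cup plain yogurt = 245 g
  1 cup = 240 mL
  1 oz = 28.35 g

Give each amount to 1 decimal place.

Scaling factor: 8/9.
water: 1.5 cup × 8/9 × 240 mL/cup = 320.0 mL
plain yogurt: 8 oz × 8/9 × 28.35 g/oz ÷ 245 g/cup ≈ 0.8 cup
vegetable oil: 300 mL × 8/9 ÷ 240 mL/cup ≈ 1.1 cup
butter: 1 stick × 8/9 × 8 tbsp/stick × 15 mL/tbsp ≈ 106.7 mL

water: 320.0 mL; plain yogurt: 0.8 cup; vegetable oil: 1.1 cup; butter: 106.7 mL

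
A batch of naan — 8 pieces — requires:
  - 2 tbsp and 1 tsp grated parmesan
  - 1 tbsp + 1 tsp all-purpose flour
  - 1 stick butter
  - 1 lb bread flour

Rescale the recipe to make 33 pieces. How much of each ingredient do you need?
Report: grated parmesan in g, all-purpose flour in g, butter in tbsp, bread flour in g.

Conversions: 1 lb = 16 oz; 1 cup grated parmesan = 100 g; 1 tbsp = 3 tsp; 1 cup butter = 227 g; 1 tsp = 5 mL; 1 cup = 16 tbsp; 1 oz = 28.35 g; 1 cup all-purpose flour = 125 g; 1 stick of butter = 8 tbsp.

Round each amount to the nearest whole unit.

grated parmesan: 60 g; all-purpose flour: 43 g; butter: 33 tbsp; bread flour: 1871 g

Scaling factor: 33/8 = 4.125.
grated parmesan: (2 tbsp + 1 tsp = 7/3 tbsp) × 33/8 ÷ 16 tbsp/cup × 100 g/cup ≈ 60 g
all-purpose flour: (1 tbsp + 1 tsp = 4/3 tbsp) × 33/8 ÷ 16 tbsp/cup × 125 g/cup ≈ 43 g
butter: 1 stick × 33/8 × 8 tbsp/stick = 33 tbsp
bread flour: 1 lb × 33/8 × 16 oz/lb × 28.35 g/oz ≈ 1871 g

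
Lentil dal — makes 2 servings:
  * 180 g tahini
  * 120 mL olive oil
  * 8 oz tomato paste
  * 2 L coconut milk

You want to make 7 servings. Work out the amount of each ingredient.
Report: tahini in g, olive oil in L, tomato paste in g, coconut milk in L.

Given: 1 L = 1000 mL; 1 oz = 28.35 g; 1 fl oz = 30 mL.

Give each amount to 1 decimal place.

tahini: 630.0 g; olive oil: 0.4 L; tomato paste: 793.8 g; coconut milk: 7.0 L

Scaling factor: 7/2 = 3.5.
tahini: 180 g × 7/2 = 630.0 g
olive oil: 120 mL × 7/2 ÷ 1000 mL/L ≈ 0.4 L
tomato paste: 8 oz × 7/2 × 28.35 g/oz = 793.8 g
coconut milk: 2 L × 7/2 = 7.0 L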